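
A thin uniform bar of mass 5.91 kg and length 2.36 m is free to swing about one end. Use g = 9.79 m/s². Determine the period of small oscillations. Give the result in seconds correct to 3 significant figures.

For a physical pendulum T = 2π√(I/(mgd)), with d = 1.180 m from pivot to centre of mass.
I_cm = mL²/12 = 5.91 × 2.36²/12 = 2.743 kg·m²; I = I_cm + md² = 2.743 + 5.91 × 1.180² = 10.97 kg·m².
T = 2π√(10.97/(5.91 × 9.79 × 1.180)) = 2.52 s.

2.52 s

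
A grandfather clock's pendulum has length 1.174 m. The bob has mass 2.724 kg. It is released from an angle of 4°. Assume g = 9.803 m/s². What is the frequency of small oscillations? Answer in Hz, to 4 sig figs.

0.4599 Hz

T = 2π√(L/g) = 2π√(1.174/9.803) = 2.1744 s, so f = 1/T = 0.4599 Hz.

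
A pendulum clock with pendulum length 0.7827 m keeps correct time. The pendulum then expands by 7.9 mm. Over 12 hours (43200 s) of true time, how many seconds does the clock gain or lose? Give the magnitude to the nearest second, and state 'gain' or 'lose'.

lose 216 s

T ∝ √L, so T'/T = √(0.79060/0.7827) = 1.00503.
In 43200 s of true time the clock registers 43200/1.00503 = 42983.6 s, so it loses 216 s.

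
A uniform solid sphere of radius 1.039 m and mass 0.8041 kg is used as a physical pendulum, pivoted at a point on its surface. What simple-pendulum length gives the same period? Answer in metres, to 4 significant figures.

1.455 m

The equivalent simple-pendulum length is L_eq = I/(md), where I is about the pivot and d = 1.0390 m.
I_cm = (2/5)mR² = 0.34722 kg·m², so I = I_cm + md² = 0.34722 + 0.86804 = 1.2153 kg·m².
L_eq = 1.2153/(0.8041 × 1.0390) = 1.455 m.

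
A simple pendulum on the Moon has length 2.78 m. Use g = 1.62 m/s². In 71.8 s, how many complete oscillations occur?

T = 2π√(L/g) = 2π√(2.78/1.62) = 8.231 s.
Number of complete oscillations = ⌊71.8/8.231⌋ = ⌊8.723⌋ = 8.

8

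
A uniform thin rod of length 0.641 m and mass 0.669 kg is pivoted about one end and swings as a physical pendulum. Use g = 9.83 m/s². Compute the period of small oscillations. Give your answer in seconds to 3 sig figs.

For a physical pendulum T = 2π√(I/(mgd)), with d = 0.3205 m from pivot to centre of mass.
I_cm = mL²/12 = 0.669 × 0.641²/12 = 0.02291 kg·m²; I = I_cm + md² = 0.02291 + 0.669 × 0.3205² = 0.09163 kg·m².
T = 2π√(0.09163/(0.669 × 9.83 × 0.3205)) = 1.31 s.

1.31 s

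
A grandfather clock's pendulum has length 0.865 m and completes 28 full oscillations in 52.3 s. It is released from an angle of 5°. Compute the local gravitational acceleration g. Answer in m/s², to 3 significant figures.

T = 52.3/28 = 1.868 s.
From T = 2π√(L/g), g = 4π²L/T² = 4π² × 0.865/1.868² = 9.79 m/s².

9.79 m/s²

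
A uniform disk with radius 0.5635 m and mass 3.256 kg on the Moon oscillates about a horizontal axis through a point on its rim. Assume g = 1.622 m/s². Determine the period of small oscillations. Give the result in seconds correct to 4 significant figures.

I_cm = ½mr² = 0.51694 kg·m². The pivot is at distance d = 0.5635 m from the centre of mass.
By the parallel-axis theorem, I = I_cm + md² = 0.51694 + 1.0339 = 1.5508 kg·m².
T = 2π√(I/(mgd)) = 2π√(1.5508/(3.256 × 1.622 × 0.5635)) = 4.536 s.

4.536 s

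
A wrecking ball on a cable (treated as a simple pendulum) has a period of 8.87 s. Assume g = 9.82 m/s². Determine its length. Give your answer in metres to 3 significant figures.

19.6 m

From T = 2π√(L/g), L = gT²/(4π²) = 9.82 × 8.870²/(4π²) = 19.6 m.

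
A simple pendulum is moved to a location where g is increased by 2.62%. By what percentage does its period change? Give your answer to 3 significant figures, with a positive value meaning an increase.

T ∝ 1/√g, so T'/T = 1/√(1.026) = 0.9872.
Percentage change in T = (0.9872 − 1) × 100% = -1.28%.

-1.28%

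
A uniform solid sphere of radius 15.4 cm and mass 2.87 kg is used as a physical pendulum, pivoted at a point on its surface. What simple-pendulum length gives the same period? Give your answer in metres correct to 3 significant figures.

The equivalent simple-pendulum length is L_eq = I/(md), where I is about the pivot and d = 0.1540 m.
I_cm = (2/5)mR² = 0.02723 kg·m², so I = I_cm + md² = 0.02723 + 0.06806 = 0.09529 kg·m².
L_eq = 0.09529/(2.87 × 0.1540) = 0.216 m.

0.216 m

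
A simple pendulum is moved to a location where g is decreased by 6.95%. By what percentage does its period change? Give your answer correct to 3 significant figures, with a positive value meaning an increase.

3.67%

T ∝ 1/√g, so T'/T = 1/√(0.9305) = 1.037.
Percentage change in T = (1.037 − 1) × 100% = 3.67%.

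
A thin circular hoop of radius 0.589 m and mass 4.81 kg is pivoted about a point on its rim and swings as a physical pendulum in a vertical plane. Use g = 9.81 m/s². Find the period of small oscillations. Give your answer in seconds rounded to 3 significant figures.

I_cm = mr² = 1.669 kg·m². The pivot is at distance d = 0.589 m from the centre of mass.
By the parallel-axis theorem, I = I_cm + md² = 1.669 + 1.669 = 3.337 kg·m².
T = 2π√(I/(mgd)) = 2π√(3.337/(4.81 × 9.81 × 0.589)) = 2.18 s.

2.18 s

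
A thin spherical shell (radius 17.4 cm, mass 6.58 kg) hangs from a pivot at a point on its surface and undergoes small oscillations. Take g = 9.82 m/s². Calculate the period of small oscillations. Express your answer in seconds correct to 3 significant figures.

I_cm = (2/3)mr² = 0.1328 kg·m². The pivot is at distance d = 0.174 m from the centre of mass.
By the parallel-axis theorem, I = I_cm + md² = 0.1328 + 0.1992 = 0.3320 kg·m².
T = 2π√(I/(mgd)) = 2π√(0.3320/(6.58 × 9.82 × 0.174)) = 1.08 s.

1.08 s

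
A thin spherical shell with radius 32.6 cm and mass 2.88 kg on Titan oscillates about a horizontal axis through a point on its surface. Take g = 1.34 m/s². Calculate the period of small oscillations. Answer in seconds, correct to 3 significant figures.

4.00 s

I_cm = (2/3)mr² = 0.2040 kg·m². The pivot is at distance d = 0.326 m from the centre of mass.
By the parallel-axis theorem, I = I_cm + md² = 0.2040 + 0.3061 = 0.5101 kg·m².
T = 2π√(I/(mgd)) = 2π√(0.5101/(2.88 × 1.34 × 0.326)) = 4.00 s.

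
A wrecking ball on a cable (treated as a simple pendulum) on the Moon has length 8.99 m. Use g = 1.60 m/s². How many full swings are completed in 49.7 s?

3

T = 2π√(L/g) = 2π√(8.99/1.60) = 14.89 s.
Number of complete oscillations = ⌊49.7/14.89⌋ = ⌊3.337⌋ = 3.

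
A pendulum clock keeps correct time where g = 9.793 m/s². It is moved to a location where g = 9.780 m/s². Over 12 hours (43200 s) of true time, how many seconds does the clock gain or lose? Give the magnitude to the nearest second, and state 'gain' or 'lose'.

The clock's period scales as T ∝ 1/√g, so T'/T = √(9.793/9.780) = 1.00066.
In 43200 s of true time the clock registers 43200/1.00066 = 43171.3 s, so it loses 29 s.

lose 29 s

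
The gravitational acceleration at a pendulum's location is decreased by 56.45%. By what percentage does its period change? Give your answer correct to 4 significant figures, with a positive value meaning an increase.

T ∝ 1/√g, so T'/T = 1/√(0.43550) = 1.5153.
Percentage change in T = (1.5153 − 1) × 100% = 51.53%.

51.53%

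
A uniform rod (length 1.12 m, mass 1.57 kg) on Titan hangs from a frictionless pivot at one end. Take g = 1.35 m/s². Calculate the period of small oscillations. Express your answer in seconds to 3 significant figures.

4.67 s

For a physical pendulum T = 2π√(I/(mgd)), with d = 0.5600 m from pivot to centre of mass.
I_cm = mL²/12 = 1.57 × 1.12²/12 = 0.1641 kg·m²; I = I_cm + md² = 0.1641 + 1.57 × 0.5600² = 0.6565 kg·m².
T = 2π√(0.6565/(1.57 × 1.35 × 0.5600)) = 4.67 s.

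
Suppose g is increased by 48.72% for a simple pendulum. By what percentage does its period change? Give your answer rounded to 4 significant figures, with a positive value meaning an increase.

T ∝ 1/√g, so T'/T = 1/√(1.4872) = 0.82000.
Percentage change in T = (0.82000 − 1) × 100% = -18.00%.

-18.00%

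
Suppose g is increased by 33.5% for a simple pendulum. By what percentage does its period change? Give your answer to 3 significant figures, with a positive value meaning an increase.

-13.5%

T ∝ 1/√g, so T'/T = 1/√(1.335) = 0.8655.
Percentage change in T = (0.8655 − 1) × 100% = -13.5%.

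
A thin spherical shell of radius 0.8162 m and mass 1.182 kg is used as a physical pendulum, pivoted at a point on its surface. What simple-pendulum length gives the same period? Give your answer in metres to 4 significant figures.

The equivalent simple-pendulum length is L_eq = I/(md), where I is about the pivot and d = 0.81620 m.
I_cm = (2/3)mR² = 0.52495 kg·m², so I = I_cm + md² = 0.52495 + 0.78743 = 1.3124 kg·m².
L_eq = 1.3124/(1.182 × 0.81620) = 1.360 m.

1.360 m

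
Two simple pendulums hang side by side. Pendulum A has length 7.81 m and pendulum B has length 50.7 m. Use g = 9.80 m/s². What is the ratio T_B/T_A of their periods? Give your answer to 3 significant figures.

T ∝ √L, so T_B/T_A = √(L_B/L_A) = √(50.7/7.81) = 2.55.

2.55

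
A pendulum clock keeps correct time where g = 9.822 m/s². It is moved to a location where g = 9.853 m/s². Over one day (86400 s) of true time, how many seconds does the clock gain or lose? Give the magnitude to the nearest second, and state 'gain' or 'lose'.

The clock's period scales as T ∝ 1/√g, so T'/T = √(9.822/9.853) = 0.998426.
In 86400 s of true time the clock registers 86400/0.998426 = 86536.2 s, so it gains 136 s.

gain 136 s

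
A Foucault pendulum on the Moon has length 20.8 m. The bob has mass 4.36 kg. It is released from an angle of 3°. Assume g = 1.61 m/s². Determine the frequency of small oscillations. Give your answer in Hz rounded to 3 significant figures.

T = 2π√(L/g) = 2π√(20.8/1.61) = 22.58 s, so f = 1/T = 0.0443 Hz.

0.0443 Hz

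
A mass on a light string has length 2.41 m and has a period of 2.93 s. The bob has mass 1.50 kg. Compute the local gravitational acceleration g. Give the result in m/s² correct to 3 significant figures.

From T = 2π√(L/g), g = 4π²L/T² = 4π² × 2.41/2.930² = 11.1 m/s².

11.1 m/s²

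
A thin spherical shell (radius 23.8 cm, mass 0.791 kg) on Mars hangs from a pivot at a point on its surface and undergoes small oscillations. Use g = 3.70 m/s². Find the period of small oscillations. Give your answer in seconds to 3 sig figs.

2.06 s

I_cm = (2/3)mr² = 0.02987 kg·m². The pivot is at distance d = 0.238 m from the centre of mass.
By the parallel-axis theorem, I = I_cm + md² = 0.02987 + 0.04481 = 0.07468 kg·m².
T = 2π√(I/(mgd)) = 2π√(0.07468/(0.791 × 3.70 × 0.238)) = 2.06 s.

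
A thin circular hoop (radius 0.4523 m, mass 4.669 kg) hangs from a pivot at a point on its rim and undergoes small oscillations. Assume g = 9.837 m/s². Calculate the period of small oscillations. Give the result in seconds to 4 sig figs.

I_cm = mr² = 0.95516 kg·m². The pivot is at distance d = 0.4523 m from the centre of mass.
By the parallel-axis theorem, I = I_cm + md² = 0.95516 + 0.95516 = 1.9103 kg·m².
T = 2π√(I/(mgd)) = 2π√(1.9103/(4.669 × 9.837 × 0.4523)) = 1.905 s.

1.905 s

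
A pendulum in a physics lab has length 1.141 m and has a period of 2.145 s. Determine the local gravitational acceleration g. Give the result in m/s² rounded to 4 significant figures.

9.790 m/s²

From T = 2π√(L/g), g = 4π²L/T² = 4π² × 1.141/2.1450² = 9.790 m/s².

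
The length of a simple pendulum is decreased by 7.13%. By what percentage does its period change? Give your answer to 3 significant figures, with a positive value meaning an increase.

-3.63%

T ∝ √L, so T'/T = √(0.9287) = 0.9637.
Percentage change in T = (0.9637 − 1) × 100% = -3.63%.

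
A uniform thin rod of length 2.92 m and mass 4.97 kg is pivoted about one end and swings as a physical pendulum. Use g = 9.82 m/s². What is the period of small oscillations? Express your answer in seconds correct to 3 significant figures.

For a physical pendulum T = 2π√(I/(mgd)), with d = 1.460 m from pivot to centre of mass.
I_cm = mL²/12 = 4.97 × 2.92²/12 = 3.531 kg·m²; I = I_cm + md² = 3.531 + 4.97 × 1.460² = 14.13 kg·m².
T = 2π√(14.13/(4.97 × 9.82 × 1.460)) = 2.80 s.

2.80 s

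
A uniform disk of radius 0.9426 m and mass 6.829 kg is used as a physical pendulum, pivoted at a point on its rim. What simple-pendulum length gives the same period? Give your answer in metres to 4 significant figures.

1.414 m

The equivalent simple-pendulum length is L_eq = I/(md), where I is about the pivot and d = 0.94260 m.
I_cm = ½mR² = 3.0338 kg·m², so I = I_cm + md² = 3.0338 + 6.0675 = 9.1013 kg·m².
L_eq = 9.1013/(6.829 × 0.94260) = 1.414 m.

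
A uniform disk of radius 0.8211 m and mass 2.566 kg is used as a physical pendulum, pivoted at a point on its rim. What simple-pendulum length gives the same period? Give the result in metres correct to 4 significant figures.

The equivalent simple-pendulum length is L_eq = I/(md), where I is about the pivot and d = 0.82110 m.
I_cm = ½mR² = 0.86501 kg·m², so I = I_cm + md² = 0.86501 + 1.7300 = 2.5950 kg·m².
L_eq = 2.5950/(2.566 × 0.82110) = 1.232 m.

1.232 m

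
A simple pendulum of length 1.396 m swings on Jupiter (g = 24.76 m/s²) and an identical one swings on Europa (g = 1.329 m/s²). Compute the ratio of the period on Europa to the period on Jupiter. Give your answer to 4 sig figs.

T ∝ 1/√g, so T₂/T₁ = √(g₁/g₂) = √(24.76/1.329) = 4.316.

4.316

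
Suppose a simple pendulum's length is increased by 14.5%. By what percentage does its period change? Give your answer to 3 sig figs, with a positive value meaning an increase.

T ∝ √L, so T'/T = √(1.145) = 1.070.
Percentage change in T = (1.070 − 1) × 100% = 7.00%.

7.00%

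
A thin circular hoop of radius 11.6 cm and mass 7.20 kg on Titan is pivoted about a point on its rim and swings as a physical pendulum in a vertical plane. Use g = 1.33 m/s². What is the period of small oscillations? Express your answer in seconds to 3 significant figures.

2.62 s

I_cm = mr² = 0.09688 kg·m². The pivot is at distance d = 0.116 m from the centre of mass.
By the parallel-axis theorem, I = I_cm + md² = 0.09688 + 0.09688 = 0.1938 kg·m².
T = 2π√(I/(mgd)) = 2π√(0.1938/(7.20 × 1.33 × 0.116)) = 2.62 s.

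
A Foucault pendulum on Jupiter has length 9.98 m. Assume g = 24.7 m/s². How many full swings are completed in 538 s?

T = 2π√(L/g) = 2π√(9.98/24.7) = 3.994 s.
Number of complete oscillations = ⌊538/3.994⌋ = ⌊134.7⌋ = 134.

134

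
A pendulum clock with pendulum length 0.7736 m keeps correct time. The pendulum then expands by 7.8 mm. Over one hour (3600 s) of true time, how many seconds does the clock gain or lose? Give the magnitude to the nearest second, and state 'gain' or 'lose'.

T ∝ √L, so T'/T = √(0.78140/0.7736) = 1.00503.
In 3600 s of true time the clock registers 3600/1.00503 = 3582.0 s, so it loses 18 s.

lose 18 s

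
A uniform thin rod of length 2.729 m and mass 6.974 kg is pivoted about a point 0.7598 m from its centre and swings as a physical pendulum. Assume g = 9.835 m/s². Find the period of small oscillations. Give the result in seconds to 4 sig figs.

2.516 s

For a physical pendulum T = 2π√(I/(mgd)), with d = 0.75980 m from pivot to centre of mass.
I_cm = mL²/12 = 6.974 × 2.729²/12 = 4.3282 kg·m²; I = I_cm + md² = 4.3282 + 6.974 × 0.75980² = 8.3543 kg·m².
T = 2π√(8.3543/(6.974 × 9.835 × 0.75980)) = 2.516 s.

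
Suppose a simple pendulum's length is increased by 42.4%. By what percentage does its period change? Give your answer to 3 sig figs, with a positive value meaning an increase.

T ∝ √L, so T'/T = √(1.424) = 1.193.
Percentage change in T = (1.193 − 1) × 100% = 19.3%.

19.3%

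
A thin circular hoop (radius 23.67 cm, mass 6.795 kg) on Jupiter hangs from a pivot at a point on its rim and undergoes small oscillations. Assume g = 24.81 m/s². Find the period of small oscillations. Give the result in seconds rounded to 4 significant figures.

0.8679 s

I_cm = mr² = 0.38070 kg·m². The pivot is at distance d = 0.2367 m from the centre of mass.
By the parallel-axis theorem, I = I_cm + md² = 0.38070 + 0.38070 = 0.76141 kg·m².
T = 2π√(I/(mgd)) = 2π√(0.76141/(6.795 × 24.81 × 0.2367)) = 0.8679 s.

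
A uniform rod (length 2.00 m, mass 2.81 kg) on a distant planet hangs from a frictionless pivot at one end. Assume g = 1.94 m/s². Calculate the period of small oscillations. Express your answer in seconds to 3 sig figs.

For a physical pendulum T = 2π√(I/(mgd)), with d = 1.000 m from pivot to centre of mass.
I_cm = mL²/12 = 2.81 × 2.00²/12 = 0.9367 kg·m²; I = I_cm + md² = 0.9367 + 2.81 × 1.000² = 3.747 kg·m².
T = 2π√(3.747/(2.81 × 1.94 × 1.000)) = 5.21 s.

5.21 s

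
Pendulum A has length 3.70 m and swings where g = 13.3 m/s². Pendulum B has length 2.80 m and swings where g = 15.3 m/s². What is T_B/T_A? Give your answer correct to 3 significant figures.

0.811

T = 2π√(L/g), so T_B/T_A = √((L_B/g_B)/(L_A/g_A)) = √((2.80/15.3)/(3.70/13.3)) = 0.811.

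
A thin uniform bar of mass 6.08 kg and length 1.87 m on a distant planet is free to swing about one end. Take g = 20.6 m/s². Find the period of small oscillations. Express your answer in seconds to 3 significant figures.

1.55 s

For a physical pendulum T = 2π√(I/(mgd)), with d = 0.9350 m from pivot to centre of mass.
I_cm = mL²/12 = 6.08 × 1.87²/12 = 1.772 kg·m²; I = I_cm + md² = 1.772 + 6.08 × 0.9350² = 7.087 kg·m².
T = 2π√(7.087/(6.08 × 20.6 × 0.9350)) = 1.55 s.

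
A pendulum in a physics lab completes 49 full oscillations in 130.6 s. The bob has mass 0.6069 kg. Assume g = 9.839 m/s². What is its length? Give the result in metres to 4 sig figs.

T = 130.6/49 = 2.6653 s.
From T = 2π√(L/g), L = gT²/(4π²) = 9.839 × 2.6653²/(4π²) = 1.770 m.

1.770 m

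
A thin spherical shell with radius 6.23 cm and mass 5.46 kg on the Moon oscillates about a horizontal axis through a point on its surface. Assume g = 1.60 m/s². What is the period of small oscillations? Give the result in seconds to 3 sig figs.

I_cm = (2/3)mr² = 0.01413 kg·m². The pivot is at distance d = 0.0623 m from the centre of mass.
By the parallel-axis theorem, I = I_cm + md² = 0.01413 + 0.02119 = 0.03532 kg·m².
T = 2π√(I/(mgd)) = 2π√(0.03532/(5.46 × 1.60 × 0.0623)) = 1.60 s.

1.60 s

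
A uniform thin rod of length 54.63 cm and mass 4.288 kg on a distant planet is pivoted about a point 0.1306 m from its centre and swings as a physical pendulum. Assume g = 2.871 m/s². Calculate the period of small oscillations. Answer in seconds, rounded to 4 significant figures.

2.101 s

For a physical pendulum T = 2π√(I/(mgd)), with d = 0.13060 m from pivot to centre of mass.
I_cm = mL²/12 = 4.288 × 0.5463²/12 = 0.10664 kg·m²; I = I_cm + md² = 0.10664 + 4.288 × 0.13060² = 0.17978 kg·m².
T = 2π√(0.17978/(4.288 × 2.871 × 0.13060)) = 2.101 s.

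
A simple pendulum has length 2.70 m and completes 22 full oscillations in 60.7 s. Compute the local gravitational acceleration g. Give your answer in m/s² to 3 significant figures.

14.0 m/s²

T = 60.7/22 = 2.759 s.
From T = 2π√(L/g), g = 4π²L/T² = 4π² × 2.70/2.759² = 14.0 m/s².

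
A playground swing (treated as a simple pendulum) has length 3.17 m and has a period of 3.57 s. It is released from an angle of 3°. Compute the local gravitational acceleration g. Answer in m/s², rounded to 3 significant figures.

9.82 m/s²

From T = 2π√(L/g), g = 4π²L/T² = 4π² × 3.17/3.570² = 9.82 m/s².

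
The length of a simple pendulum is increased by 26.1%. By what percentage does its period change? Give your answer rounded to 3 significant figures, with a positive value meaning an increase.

12.3%

T ∝ √L, so T'/T = √(1.261) = 1.123.
Percentage change in T = (1.123 − 1) × 100% = 12.3%.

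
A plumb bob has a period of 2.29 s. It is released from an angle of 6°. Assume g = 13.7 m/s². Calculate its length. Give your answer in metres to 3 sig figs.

1.82 m

From T = 2π√(L/g), L = gT²/(4π²) = 13.7 × 2.290²/(4π²) = 1.82 m.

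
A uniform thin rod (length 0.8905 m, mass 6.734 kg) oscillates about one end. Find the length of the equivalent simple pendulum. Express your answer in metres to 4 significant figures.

The equivalent simple-pendulum length is L_eq = I/(md), where I is about the pivot and d = 0.44525 m.
I_cm = (1/12)mL² = 0.44500 kg·m², so I = I_cm + md² = 0.44500 + 1.3350 = 1.7800 kg·m².
L_eq = 1.7800/(6.734 × 0.44525) = 0.5937 m.

0.5937 m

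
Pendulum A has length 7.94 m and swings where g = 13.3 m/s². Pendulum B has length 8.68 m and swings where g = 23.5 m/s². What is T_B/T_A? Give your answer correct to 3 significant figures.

0.787

T = 2π√(L/g), so T_B/T_A = √((L_B/g_B)/(L_A/g_A)) = √((8.68/23.5)/(7.94/13.3)) = 0.787.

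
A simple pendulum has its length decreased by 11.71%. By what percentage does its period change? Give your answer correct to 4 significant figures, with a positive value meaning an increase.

T ∝ √L, so T'/T = √(0.88290) = 0.93963.
Percentage change in T = (0.93963 − 1) × 100% = -6.037%.

-6.037%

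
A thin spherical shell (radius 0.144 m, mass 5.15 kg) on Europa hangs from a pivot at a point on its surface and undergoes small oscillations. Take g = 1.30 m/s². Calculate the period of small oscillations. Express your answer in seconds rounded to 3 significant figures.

2.70 s

I_cm = (2/3)mr² = 0.07119 kg·m². The pivot is at distance d = 0.144 m from the centre of mass.
By the parallel-axis theorem, I = I_cm + md² = 0.07119 + 0.1068 = 0.1780 kg·m².
T = 2π√(I/(mgd)) = 2π√(0.1780/(5.15 × 1.30 × 0.144)) = 2.70 s.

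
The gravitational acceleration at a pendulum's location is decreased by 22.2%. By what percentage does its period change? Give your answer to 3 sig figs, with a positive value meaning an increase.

13.4%

T ∝ 1/√g, so T'/T = 1/√(0.7780) = 1.134.
Percentage change in T = (1.134 − 1) × 100% = 13.4%.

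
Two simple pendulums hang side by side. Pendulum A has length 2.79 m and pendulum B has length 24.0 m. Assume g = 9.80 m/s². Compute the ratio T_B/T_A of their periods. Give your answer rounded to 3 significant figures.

2.93

T ∝ √L, so T_B/T_A = √(L_B/L_A) = √(24.0/2.79) = 2.93.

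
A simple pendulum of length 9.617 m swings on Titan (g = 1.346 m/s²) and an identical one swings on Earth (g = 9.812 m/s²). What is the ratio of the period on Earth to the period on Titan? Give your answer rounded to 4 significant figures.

T ∝ 1/√g, so T₂/T₁ = √(g₁/g₂) = √(1.346/9.812) = 0.3704.

0.3704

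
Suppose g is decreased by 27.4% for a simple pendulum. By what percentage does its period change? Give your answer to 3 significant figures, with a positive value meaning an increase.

T ∝ 1/√g, so T'/T = 1/√(0.7260) = 1.174.
Percentage change in T = (1.174 − 1) × 100% = 17.4%.

17.4%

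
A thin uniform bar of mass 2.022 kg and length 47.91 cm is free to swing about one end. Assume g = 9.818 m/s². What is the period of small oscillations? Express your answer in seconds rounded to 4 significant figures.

1.133 s

For a physical pendulum T = 2π√(I/(mgd)), with d = 0.23955 m from pivot to centre of mass.
I_cm = mL²/12 = 2.022 × 0.4791²/12 = 0.038677 kg·m²; I = I_cm + md² = 0.038677 + 2.022 × 0.23955² = 0.15471 kg·m².
T = 2π√(0.15471/(2.022 × 9.818 × 0.23955)) = 1.133 s.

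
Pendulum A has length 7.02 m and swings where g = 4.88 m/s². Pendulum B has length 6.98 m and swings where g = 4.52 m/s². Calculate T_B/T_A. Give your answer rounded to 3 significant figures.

T = 2π√(L/g), so T_B/T_A = √((L_B/g_B)/(L_A/g_A)) = √((6.98/4.52)/(7.02/4.88)) = 1.04.

1.04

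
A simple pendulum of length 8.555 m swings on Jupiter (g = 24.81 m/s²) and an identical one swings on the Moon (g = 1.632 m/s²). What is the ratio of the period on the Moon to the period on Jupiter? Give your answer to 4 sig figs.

T ∝ 1/√g, so T₂/T₁ = √(g₁/g₂) = √(24.81/1.632) = 3.899.

3.899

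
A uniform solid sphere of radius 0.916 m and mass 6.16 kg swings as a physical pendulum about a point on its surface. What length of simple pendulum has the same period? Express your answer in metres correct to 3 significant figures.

The equivalent simple-pendulum length is L_eq = I/(md), where I is about the pivot and d = 0.9160 m.
I_cm = (2/5)mR² = 2.067 kg·m², so I = I_cm + md² = 2.067 + 5.169 = 7.236 kg·m².
L_eq = 7.236/(6.16 × 0.9160) = 1.28 m.

1.28 m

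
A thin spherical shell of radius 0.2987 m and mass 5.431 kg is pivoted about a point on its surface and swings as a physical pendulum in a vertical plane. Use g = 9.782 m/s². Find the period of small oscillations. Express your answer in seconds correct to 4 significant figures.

1.417 s

I_cm = (2/3)mr² = 0.32304 kg·m². The pivot is at distance d = 0.2987 m from the centre of mass.
By the parallel-axis theorem, I = I_cm + md² = 0.32304 + 0.48456 = 0.80760 kg·m².
T = 2π√(I/(mgd)) = 2π√(0.80760/(5.431 × 9.782 × 0.2987)) = 1.417 s.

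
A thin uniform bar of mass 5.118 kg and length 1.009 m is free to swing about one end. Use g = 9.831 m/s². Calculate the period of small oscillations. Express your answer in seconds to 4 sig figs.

For a physical pendulum T = 2π√(I/(mgd)), with d = 0.50450 m from pivot to centre of mass.
I_cm = mL²/12 = 5.118 × 1.009²/12 = 0.43421 kg·m²; I = I_cm + md² = 0.43421 + 5.118 × 0.50450² = 1.7368 kg·m².
T = 2π√(1.7368/(5.118 × 9.831 × 0.50450)) = 1.644 s.

1.644 s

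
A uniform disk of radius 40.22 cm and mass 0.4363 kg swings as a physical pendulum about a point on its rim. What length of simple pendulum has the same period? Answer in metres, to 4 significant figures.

0.6033 m

The equivalent simple-pendulum length is L_eq = I/(md), where I is about the pivot and d = 0.40220 m.
I_cm = ½mR² = 0.035289 kg·m², so I = I_cm + md² = 0.035289 + 0.070578 = 0.10587 kg·m².
L_eq = 0.10587/(0.4363 × 0.40220) = 0.6033 m.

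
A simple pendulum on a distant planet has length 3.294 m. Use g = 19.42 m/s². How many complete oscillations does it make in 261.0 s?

T = 2π√(L/g) = 2π√(3.294/19.42) = 2.5877 s.
Number of complete oscillations = ⌊261.0/2.5877⌋ = ⌊100.86⌋ = 100.

100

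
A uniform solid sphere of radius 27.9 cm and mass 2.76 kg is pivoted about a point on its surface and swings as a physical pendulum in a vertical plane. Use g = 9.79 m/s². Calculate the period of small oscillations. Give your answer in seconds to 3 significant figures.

I_cm = (2/5)mr² = 0.08594 kg·m². The pivot is at distance d = 0.279 m from the centre of mass.
By the parallel-axis theorem, I = I_cm + md² = 0.08594 + 0.2148 = 0.3008 kg·m².
T = 2π√(I/(mgd)) = 2π√(0.3008/(2.76 × 9.79 × 0.279)) = 1.26 s.

1.26 s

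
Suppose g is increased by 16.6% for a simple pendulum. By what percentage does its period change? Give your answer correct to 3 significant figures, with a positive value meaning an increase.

T ∝ 1/√g, so T'/T = 1/√(1.166) = 0.9261.
Percentage change in T = (0.9261 − 1) × 100% = -7.39%.

-7.39%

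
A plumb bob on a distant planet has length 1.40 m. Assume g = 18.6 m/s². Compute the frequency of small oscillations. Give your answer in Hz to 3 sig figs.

T = 2π√(L/g) = 2π√(1.40/18.6) = 1.724 s, so f = 1/T = 0.580 Hz.

0.580 Hz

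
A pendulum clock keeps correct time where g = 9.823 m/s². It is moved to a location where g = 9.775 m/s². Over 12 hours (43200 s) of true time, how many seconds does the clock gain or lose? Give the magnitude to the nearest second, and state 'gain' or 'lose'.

The clock's period scales as T ∝ 1/√g, so T'/T = √(9.823/9.775) = 1.00245.
In 43200 s of true time the clock registers 43200/1.00245 = 43094.3 s, so it loses 106 s.

lose 106 s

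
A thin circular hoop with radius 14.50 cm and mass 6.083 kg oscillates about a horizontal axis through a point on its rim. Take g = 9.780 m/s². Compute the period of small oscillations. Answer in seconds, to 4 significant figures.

I_cm = mr² = 0.12790 kg·m². The pivot is at distance d = 0.1450 m from the centre of mass.
By the parallel-axis theorem, I = I_cm + md² = 0.12790 + 0.12790 = 0.25579 kg·m².
T = 2π√(I/(mgd)) = 2π√(0.25579/(6.083 × 9.780 × 0.1450)) = 1.082 s.

1.082 s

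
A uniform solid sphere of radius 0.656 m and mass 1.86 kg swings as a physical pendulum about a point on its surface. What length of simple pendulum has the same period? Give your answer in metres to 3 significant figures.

The equivalent simple-pendulum length is L_eq = I/(md), where I is about the pivot and d = 0.6560 m.
I_cm = (2/5)mR² = 0.3202 kg·m², so I = I_cm + md² = 0.3202 + 0.8004 = 1.121 kg·m².
L_eq = 1.121/(1.86 × 0.6560) = 0.918 m.

0.918 m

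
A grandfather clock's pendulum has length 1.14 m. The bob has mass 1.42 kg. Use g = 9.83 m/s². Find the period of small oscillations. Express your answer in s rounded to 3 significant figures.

2.14 s

T = 2π√(L/g) = 2π√(1.14/9.83) = 2π × 0.3405 = 2.14 s.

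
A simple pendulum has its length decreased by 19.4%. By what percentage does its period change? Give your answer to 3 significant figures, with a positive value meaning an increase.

T ∝ √L, so T'/T = √(0.8060) = 0.8978.
Percentage change in T = (0.8978 − 1) × 100% = -10.2%.

-10.2%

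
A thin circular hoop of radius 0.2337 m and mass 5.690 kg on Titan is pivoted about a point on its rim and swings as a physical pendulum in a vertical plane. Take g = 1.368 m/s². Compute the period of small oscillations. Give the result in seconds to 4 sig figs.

I_cm = mr² = 0.31076 kg·m². The pivot is at distance d = 0.2337 m from the centre of mass.
By the parallel-axis theorem, I = I_cm + md² = 0.31076 + 0.31076 = 0.62153 kg·m².
T = 2π√(I/(mgd)) = 2π√(0.62153/(5.690 × 1.368 × 0.2337)) = 3.673 s.

3.673 s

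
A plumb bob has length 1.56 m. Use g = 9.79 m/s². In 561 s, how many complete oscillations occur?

T = 2π√(L/g) = 2π√(1.56/9.79) = 2.508 s.
Number of complete oscillations = ⌊561/2.508⌋ = ⌊223.7⌋ = 223.

223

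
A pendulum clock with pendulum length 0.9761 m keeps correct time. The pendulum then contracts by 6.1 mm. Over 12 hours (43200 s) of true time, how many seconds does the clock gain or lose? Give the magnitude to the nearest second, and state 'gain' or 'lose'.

gain 136 s

T ∝ √L, so T'/T = √(0.97000/0.9761) = 0.996870.
In 43200 s of true time the clock registers 43200/0.996870 = 43335.6 s, so it gains 136 s.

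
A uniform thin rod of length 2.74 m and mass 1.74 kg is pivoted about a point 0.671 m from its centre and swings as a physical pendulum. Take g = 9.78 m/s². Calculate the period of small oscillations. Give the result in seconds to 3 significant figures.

For a physical pendulum T = 2π√(I/(mgd)), with d = 0.6710 m from pivot to centre of mass.
I_cm = mL²/12 = 1.74 × 2.74²/12 = 1.089 kg·m²; I = I_cm + md² = 1.089 + 1.74 × 0.6710² = 1.872 kg·m².
T = 2π√(1.872/(1.74 × 9.78 × 0.6710)) = 2.54 s.

2.54 s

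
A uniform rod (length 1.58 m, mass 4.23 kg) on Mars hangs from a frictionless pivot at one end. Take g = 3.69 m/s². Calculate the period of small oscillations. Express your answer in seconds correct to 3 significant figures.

For a physical pendulum T = 2π√(I/(mgd)), with d = 0.7900 m from pivot to centre of mass.
I_cm = mL²/12 = 4.23 × 1.58²/12 = 0.8800 kg·m²; I = I_cm + md² = 0.8800 + 4.23 × 0.7900² = 3.520 kg·m².
T = 2π√(3.520/(4.23 × 3.69 × 0.7900)) = 3.36 s.

3.36 s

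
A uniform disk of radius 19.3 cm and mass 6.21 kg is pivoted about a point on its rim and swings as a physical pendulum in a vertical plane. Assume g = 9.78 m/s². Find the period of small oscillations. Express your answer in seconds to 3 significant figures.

1.08 s

I_cm = ½mr² = 0.1157 kg·m². The pivot is at distance d = 0.193 m from the centre of mass.
By the parallel-axis theorem, I = I_cm + md² = 0.1157 + 0.2313 = 0.3470 kg·m².
T = 2π√(I/(mgd)) = 2π√(0.3470/(6.21 × 9.78 × 0.193)) = 1.08 s.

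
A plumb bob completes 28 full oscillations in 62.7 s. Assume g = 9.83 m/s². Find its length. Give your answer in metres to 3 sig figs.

T = 62.7/28 = 2.239 s.
From T = 2π√(L/g), L = gT²/(4π²) = 9.83 × 2.239²/(4π²) = 1.25 m.

1.25 m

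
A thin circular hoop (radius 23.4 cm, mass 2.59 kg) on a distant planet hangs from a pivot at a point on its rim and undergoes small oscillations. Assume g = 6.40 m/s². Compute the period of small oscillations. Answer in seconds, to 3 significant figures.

I_cm = mr² = 0.1418 kg·m². The pivot is at distance d = 0.234 m from the centre of mass.
By the parallel-axis theorem, I = I_cm + md² = 0.1418 + 0.1418 = 0.2836 kg·m².
T = 2π√(I/(mgd)) = 2π√(0.2836/(2.59 × 6.40 × 0.234)) = 1.70 s.

1.70 s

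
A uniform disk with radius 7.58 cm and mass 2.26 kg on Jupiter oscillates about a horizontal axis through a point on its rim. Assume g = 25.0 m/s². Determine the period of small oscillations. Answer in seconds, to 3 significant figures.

I_cm = ½mr² = 0.006493 kg·m². The pivot is at distance d = 0.0758 m from the centre of mass.
By the parallel-axis theorem, I = I_cm + md² = 0.006493 + 0.01299 = 0.01948 kg·m².
T = 2π√(I/(mgd)) = 2π√(0.01948/(2.26 × 25.0 × 0.0758)) = 0.424 s.

0.424 s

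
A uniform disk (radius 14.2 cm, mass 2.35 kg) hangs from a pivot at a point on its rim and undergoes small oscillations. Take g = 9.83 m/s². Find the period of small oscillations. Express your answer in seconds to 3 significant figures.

I_cm = ½mr² = 0.02369 kg·m². The pivot is at distance d = 0.142 m from the centre of mass.
By the parallel-axis theorem, I = I_cm + md² = 0.02369 + 0.04739 = 0.07108 kg·m².
T = 2π√(I/(mgd)) = 2π√(0.07108/(2.35 × 9.83 × 0.142)) = 0.925 s.

0.925 s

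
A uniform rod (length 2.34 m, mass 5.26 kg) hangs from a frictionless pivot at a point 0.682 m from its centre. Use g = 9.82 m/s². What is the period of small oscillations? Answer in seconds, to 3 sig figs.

For a physical pendulum T = 2π√(I/(mgd)), with d = 0.6820 m from pivot to centre of mass.
I_cm = mL²/12 = 5.26 × 2.34²/12 = 2.400 kg·m²; I = I_cm + md² = 2.400 + 5.26 × 0.6820² = 4.847 kg·m².
T = 2π√(4.847/(5.26 × 9.82 × 0.6820)) = 2.33 s.

2.33 s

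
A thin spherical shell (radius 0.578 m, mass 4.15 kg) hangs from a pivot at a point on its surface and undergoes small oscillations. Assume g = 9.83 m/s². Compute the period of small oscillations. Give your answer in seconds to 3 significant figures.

1.97 s

I_cm = (2/3)mr² = 0.9243 kg·m². The pivot is at distance d = 0.578 m from the centre of mass.
By the parallel-axis theorem, I = I_cm + md² = 0.9243 + 1.386 = 2.311 kg·m².
T = 2π√(I/(mgd)) = 2π√(2.311/(4.15 × 9.83 × 0.578)) = 1.97 s.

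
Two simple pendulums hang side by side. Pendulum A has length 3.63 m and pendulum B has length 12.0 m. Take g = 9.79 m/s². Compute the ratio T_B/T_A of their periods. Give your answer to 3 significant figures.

T ∝ √L, so T_B/T_A = √(L_B/L_A) = √(12.0/3.63) = 1.82.

1.82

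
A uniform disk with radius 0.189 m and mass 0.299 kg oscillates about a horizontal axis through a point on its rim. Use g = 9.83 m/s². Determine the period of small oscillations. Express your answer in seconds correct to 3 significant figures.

I_cm = ½mr² = 0.005340 kg·m². The pivot is at distance d = 0.189 m from the centre of mass.
By the parallel-axis theorem, I = I_cm + md² = 0.005340 + 0.01068 = 0.01602 kg·m².
T = 2π√(I/(mgd)) = 2π√(0.01602/(0.299 × 9.83 × 0.189)) = 1.07 s.

1.07 s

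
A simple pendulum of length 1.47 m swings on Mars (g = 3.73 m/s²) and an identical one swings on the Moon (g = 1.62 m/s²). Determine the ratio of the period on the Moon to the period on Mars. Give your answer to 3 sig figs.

1.52

T ∝ 1/√g, so T₂/T₁ = √(g₁/g₂) = √(3.73/1.62) = 1.52.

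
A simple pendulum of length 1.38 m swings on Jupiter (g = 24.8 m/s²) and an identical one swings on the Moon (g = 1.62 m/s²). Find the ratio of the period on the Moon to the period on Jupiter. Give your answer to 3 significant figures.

T ∝ 1/√g, so T₂/T₁ = √(g₁/g₂) = √(24.8/1.62) = 3.91.

3.91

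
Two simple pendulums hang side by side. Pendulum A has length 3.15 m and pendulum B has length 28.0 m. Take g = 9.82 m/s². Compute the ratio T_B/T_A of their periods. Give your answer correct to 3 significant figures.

2.98

T ∝ √L, so T_B/T_A = √(L_B/L_A) = √(28.0/3.15) = 2.98.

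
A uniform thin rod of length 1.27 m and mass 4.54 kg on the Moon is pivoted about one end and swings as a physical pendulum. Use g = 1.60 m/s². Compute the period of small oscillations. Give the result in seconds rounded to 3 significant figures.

4.57 s

For a physical pendulum T = 2π√(I/(mgd)), with d = 0.6350 m from pivot to centre of mass.
I_cm = mL²/12 = 4.54 × 1.27²/12 = 0.6102 kg·m²; I = I_cm + md² = 0.6102 + 4.54 × 0.6350² = 2.441 kg·m².
T = 2π√(2.441/(4.54 × 1.60 × 0.6350)) = 4.57 s.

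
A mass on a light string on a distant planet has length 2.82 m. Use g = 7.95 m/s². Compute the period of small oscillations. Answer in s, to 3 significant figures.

3.74 s

T = 2π√(L/g) = 2π√(2.82/7.95) = 2π × 0.5956 = 3.74 s.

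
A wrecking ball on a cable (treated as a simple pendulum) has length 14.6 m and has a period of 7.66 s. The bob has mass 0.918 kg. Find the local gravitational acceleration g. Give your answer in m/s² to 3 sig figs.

From T = 2π√(L/g), g = 4π²L/T² = 4π² × 14.6/7.660² = 9.82 m/s².

9.82 m/s²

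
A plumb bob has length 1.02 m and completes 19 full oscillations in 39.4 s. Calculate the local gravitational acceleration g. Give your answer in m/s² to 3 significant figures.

T = 39.4/19 = 2.074 s.
From T = 2π√(L/g), g = 4π²L/T² = 4π² × 1.02/2.074² = 9.36 m/s².

9.36 m/s²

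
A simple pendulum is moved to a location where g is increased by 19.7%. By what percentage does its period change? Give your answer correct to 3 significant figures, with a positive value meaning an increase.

T ∝ 1/√g, so T'/T = 1/√(1.197) = 0.9140.
Percentage change in T = (0.9140 − 1) × 100% = -8.60%.

-8.60%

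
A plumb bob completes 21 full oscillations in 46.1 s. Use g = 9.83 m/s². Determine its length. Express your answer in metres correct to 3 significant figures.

1.20 m

T = 46.1/21 = 2.195 s.
From T = 2π√(L/g), L = gT²/(4π²) = 9.83 × 2.195²/(4π²) = 1.20 m.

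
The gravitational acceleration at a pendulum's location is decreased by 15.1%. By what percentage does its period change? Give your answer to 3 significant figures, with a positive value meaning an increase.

8.53%

T ∝ 1/√g, so T'/T = 1/√(0.8490) = 1.085.
Percentage change in T = (1.085 − 1) × 100% = 8.53%.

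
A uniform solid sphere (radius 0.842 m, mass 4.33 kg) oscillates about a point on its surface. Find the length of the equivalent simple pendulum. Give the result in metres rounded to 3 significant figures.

The equivalent simple-pendulum length is L_eq = I/(md), where I is about the pivot and d = 0.8420 m.
I_cm = (2/5)mR² = 1.228 kg·m², so I = I_cm + md² = 1.228 + 3.070 = 4.298 kg·m².
L_eq = 4.298/(4.33 × 0.8420) = 1.18 m.

1.18 m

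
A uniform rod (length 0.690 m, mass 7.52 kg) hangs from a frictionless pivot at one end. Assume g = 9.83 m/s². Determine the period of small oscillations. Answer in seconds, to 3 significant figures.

For a physical pendulum T = 2π√(I/(mgd)), with d = 0.3450 m from pivot to centre of mass.
I_cm = mL²/12 = 7.52 × 0.690²/12 = 0.2984 kg·m²; I = I_cm + md² = 0.2984 + 7.52 × 0.3450² = 1.193 kg·m².
T = 2π√(1.193/(7.52 × 9.83 × 0.3450)) = 1.36 s.

1.36 s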